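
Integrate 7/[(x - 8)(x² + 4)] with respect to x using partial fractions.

Cover-up at x=8: A = 7/(8²+4) = 7/68. Coeff matching: B = -7/68, C = -14/17. Decomposition: (7/68)/(x - 8) - ((7/68)x + 14/17)/(x² + 4). Integrate: linear → ln, quadratic → (1/2)ln + arctan: (7/68) ln|(x - 8)| - (7/136) ln(x² + 4) - (7/17) arctan(x/2) + C


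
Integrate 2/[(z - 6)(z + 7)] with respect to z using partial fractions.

Decompose: 2/[(z - 6)(z + 7)] = (2/13)/(z - 6) - (2/13)/(z + 7). Integrate each term: (2/13) ln|(z - 6)| - (2/13) ln|(z + 7)| + C


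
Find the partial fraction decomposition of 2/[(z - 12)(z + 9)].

2/(z - 12)(z + 9) = P/(z - 12) + Q/(z + 9). P = 2/(12 + 9) = 2/21, Q = 2/(-9 - 12) = -2/21
Result: (2/21)/(z - 12) - (2/21)/(z + 9)


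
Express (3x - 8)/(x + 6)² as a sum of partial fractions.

(3x - 8) = A(x + 6) + B. At x = -6: B = 3·(-6) - 8 = -26. Coeff of x: A = 3
Result: 3/(x + 6) - 26/(x + 6)²


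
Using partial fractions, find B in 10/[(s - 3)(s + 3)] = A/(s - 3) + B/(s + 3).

Cover-up at s = -3: B = 10/(-3 - 3) = -10/6 = -5/3


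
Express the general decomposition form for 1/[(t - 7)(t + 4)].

Distinct linear factors: P/(t - 7) + Q/(t + 4)


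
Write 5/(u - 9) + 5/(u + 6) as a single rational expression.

Common denominator (u - 9)(u + 6). Numerator: 5(u + 6) + 5(u - 9) = (5u + 30) + (5u - 45) = 10u - 15
Result: (10u - 15)/[(u - 9)(u + 6)]


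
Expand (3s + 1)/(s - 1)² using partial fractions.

(3s + 1) = α(s - 1) + β. At s = 1: β = 3·1 + 1 = 4. Coeff of s: α = 3
Result: 3/(s - 1) + 4/(s - 1)²


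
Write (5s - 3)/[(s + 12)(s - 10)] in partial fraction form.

At s=-12: α = (5·(-12) - 3)/(-12 - 10) = 63/22. At s=10: β = (5·10 - 3)/(10 + 12) = 47/22
Result: (63/22)/(s + 12) + (47/22)/(s - 10)


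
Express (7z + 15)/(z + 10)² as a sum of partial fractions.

(7z + 15) = α(z + 10) + β. At z = -10: β = 7·(-10) + 15 = -55. Coeff of z: α = 7
Result: 7/(z + 10) - 55/(z + 10)²


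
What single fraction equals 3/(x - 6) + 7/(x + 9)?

Common denominator (x - 6)(x + 9). Numerator: 3(x + 9) + 7(x - 6) = (3x + 27) + (7x - 42) = 10x - 15
Result: (10x - 15)/[(x - 6)(x + 9)]


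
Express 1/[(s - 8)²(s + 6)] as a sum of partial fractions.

Cover-up at s=-6: R = 1/(-6 - 8)² = 1/196. Cover-up at s=8: Q = 1/(8 + 6) = 1/14. Comparing s² coeff: P = -R = -1/196
Result: (-1/196)/(s - 8) + (1/14)/(s - 8)² + (1/196)/(s + 6)


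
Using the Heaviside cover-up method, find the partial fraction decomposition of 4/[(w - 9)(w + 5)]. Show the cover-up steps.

Cover (w - 9): set w=9, get A = 4/(9 + 5) = 2/7. Cover (w + 5): set w=-5, get B = 4/(-5 - 9) = -2/7.
Result: (2/7)/(w - 9) - (2/7)/(w + 5)


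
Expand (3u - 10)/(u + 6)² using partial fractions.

(3u - 10) = A(u + 6) + B. At u = -6: B = 3·(-6) - 10 = -28. Coeff of u: A = 3
Result: 3/(u + 6) - 28/(u + 6)²


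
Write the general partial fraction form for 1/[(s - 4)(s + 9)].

Distinct linear factors: α/(s - 4) + β/(s + 9)


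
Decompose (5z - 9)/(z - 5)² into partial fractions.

(5z - 9) = A(z - 5) + B. At z = 5: B = 5·5 - 9 = 16. Coeff of z: A = 5
Result: 5/(z - 5) + 16/(z - 5)²


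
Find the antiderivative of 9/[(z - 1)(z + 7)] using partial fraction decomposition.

Decompose: 9/[(z - 1)(z + 7)] = (9/8)/(z - 1) - (9/8)/(z + 7). Integrate each term: (9/8) ln|(z - 1)| - (9/8) ln|(z + 7)| + C


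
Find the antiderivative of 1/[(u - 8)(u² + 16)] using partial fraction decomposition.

Cover-up at u=8: P = 1/(8²+16) = 1/80. Coeff matching: Q = -1/80, R = -1/10. Decomposition: (1/80)/(u - 8) - ((1/80)u + 1/10)/(u² + 16). Integrate: linear → ln, quadratic → (1/2)ln + arctan: (1/80) ln|(u - 8)| - (1/160) ln(u² + 16) - (1/40) arctan(u/4) + C


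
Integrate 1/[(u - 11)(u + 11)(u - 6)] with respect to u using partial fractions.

Cover-up: P = 1/110, Q = 1/374, R = -1/85. Decomposition: (1/110)/(u - 11) + (1/374)/(u + 11) - (1/85)/(u - 6). Integrate each term: (1/110) ln|(u - 11)| + (1/374) ln|(u + 11)| - (1/85) ln|(u - 6)| + C


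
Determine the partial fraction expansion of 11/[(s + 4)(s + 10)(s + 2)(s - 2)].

Using Heaviside cover-up: (11/72)/(s + 4) - (11/576)/(s + 10) - (11/64)/(s + 2) + (11/288)/(s - 2)


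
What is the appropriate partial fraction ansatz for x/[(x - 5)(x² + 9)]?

Linear + irreducible quadratic: α/(x - 5) + (βx + γ)/(x² + 9)


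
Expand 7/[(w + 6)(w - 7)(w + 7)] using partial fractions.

Using cover-up method: α = -7/13, β = 1/26, γ = 1/2
Result: (-7/13)/(w + 6) + (1/26)/(w - 7) + (1/2)/(w + 7)


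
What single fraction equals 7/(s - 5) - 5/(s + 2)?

Common denominator (s - 5)(s + 2). Numerator: 7(s + 2) - 5(s - 5) = (7s + 14) - (5s - 25) = 2s + 39
Result: (2s + 39)/[(s - 5)(s + 2)]


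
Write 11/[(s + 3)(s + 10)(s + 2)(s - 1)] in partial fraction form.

Using Heaviside cover-up: (11/28)/(s + 3) - (1/56)/(s + 10) - (11/24)/(s + 2) + (1/12)/(s - 1)


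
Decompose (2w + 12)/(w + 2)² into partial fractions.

(2w + 12) = α(w + 2) + β. At w = -2: β = 2·(-2) + 12 = 8. Coeff of w: α = 2
Result: 2/(w + 2) + 8/(w + 2)²


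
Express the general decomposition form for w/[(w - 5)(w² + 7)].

Linear + irreducible quadratic: α/(w - 5) + (βw + γ)/(w² + 7)


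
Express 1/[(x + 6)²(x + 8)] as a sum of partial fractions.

Cover-up at x=-8: R = 1/(-8 + 6)² = 1/4. Cover-up at x=-6: Q = 1/(-6 + 8) = 1/2. Comparing x² coeff: P = -R = -1/4
Result: (-1/4)/(x + 6) + (1/2)/(x + 6)² + (1/4)/(x + 8)


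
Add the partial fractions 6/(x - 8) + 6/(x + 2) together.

Common denominator (x - 8)(x + 2). Numerator: 6(x + 2) + 6(x - 8) = (6x + 12) + (6x - 48) = 12x - 36
Result: (12x - 36)/[(x - 8)(x + 2)]


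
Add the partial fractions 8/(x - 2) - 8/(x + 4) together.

Common denominator (x - 2)(x + 4). Numerator: 8(x + 4) - 8(x - 2) = (8x + 32) - (8x - 16) = 48
Result: (48)/[(x - 2)(x + 4)]


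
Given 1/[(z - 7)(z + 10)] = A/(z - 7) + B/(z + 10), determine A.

Cover-up at z = 7: A = 1/(7 + 10) = 1/17


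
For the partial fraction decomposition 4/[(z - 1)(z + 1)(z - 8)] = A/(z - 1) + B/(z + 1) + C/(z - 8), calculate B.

Cover-up at z = -1: B = 4/[(-1 - 1)(-1 - 8)] = 4/[(-2)(-9)] = 4/18 = 2/9


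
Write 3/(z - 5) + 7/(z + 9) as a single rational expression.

Common denominator (z - 5)(z + 9). Numerator: 3(z + 9) + 7(z - 5) = (3z + 27) + (7z - 35) = 10z - 8
Result: (10z - 8)/[(z - 5)(z + 9)]


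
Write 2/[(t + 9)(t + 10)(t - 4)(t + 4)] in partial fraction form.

Using Heaviside cover-up: (2/65)/(t + 9) - (1/42)/(t + 10) + (1/728)/(t - 4) - (1/120)/(t + 4)


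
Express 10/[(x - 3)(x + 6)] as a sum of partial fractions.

10/(x - 3)(x + 6) = P/(x - 3) + Q/(x + 6). P = 10/(3 + 6) = 10/9, Q = 10/(-6 - 3) = -10/9
Result: (10/9)/(x - 3) - (10/9)/(x + 6)


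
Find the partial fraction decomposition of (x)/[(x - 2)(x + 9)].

At x=2: α = (1·2 + 0)/(2 + 9) = 2/11. At x=-9: β = (1·(-9) + 0)/(-9 - 2) = 9/11
Result: (2/11)/(x - 2) + (9/11)/(x + 9)


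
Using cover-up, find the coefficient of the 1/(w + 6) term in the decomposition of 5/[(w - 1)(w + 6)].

Cover (w + 6), set w=-6: 5/((w - 1) at w=-6) = 5/(-7) = -5/7


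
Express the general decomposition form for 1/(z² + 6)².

Repeated quadratic factor: (Az + B)/(z² + 6) + (Cz + D)/(z² + 6)²


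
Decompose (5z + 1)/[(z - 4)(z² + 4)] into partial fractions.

At z=4: α = (5·4 + 1)/(4² + 4) = 21/20. β = -α = -21/20, γ = 5 - 4·α = 4/5
Result: (21/20)/(z - 4) - ((21/20)z - 4/5)/(z² + 4)


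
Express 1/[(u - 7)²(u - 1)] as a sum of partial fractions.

Cover-up at u=1: γ = 1/(1 - 7)² = 1/36. Cover-up at u=7: β = 1/(7 - 1) = 1/6. Comparing u² coeff: α = -γ = -1/36
Result: (-1/36)/(u - 7) + (1/6)/(u - 7)² + (1/36)/(u - 1)


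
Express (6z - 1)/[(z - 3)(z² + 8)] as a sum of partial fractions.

At z=3: A = (6·3 - 1)/(3² + 8) = 1. B = -A = -1, C = 6 - 3·A = 3
Result: 1/(z - 3) - (z - 3)/(z² + 8)


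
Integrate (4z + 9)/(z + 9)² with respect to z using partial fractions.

Decompose: α = 4, β = 4·(-9) + 9 = -27, so (4z + 9)/(z + 9)² = 4/(z + 9) - 27/(z + 9)². Integrate: ∫ α/(z + 9) dz = 4 ln|(z + 9)|; ∫ β/(z + 9)² dz = 27/(z + 9). Sum: 4 ln|(z + 9)| + 27/(z + 9) + C


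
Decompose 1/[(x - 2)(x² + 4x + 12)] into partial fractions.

Cover-up at x = 2: P = 1/(2² + 4·2 + 12) = 1/24. Then Q = -P = -1/24, R = -P·(4 + 2) = -1/4
Result: (1/24)/(x - 2) - ((1/24)x + 1/4)/(x² + 4x + 12)


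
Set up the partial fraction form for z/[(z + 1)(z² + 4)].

Linear + irreducible quadratic: α/(z + 1) + (βz + γ)/(z² + 4)


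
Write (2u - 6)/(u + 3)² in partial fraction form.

(2u - 6) = α(u + 3) + β. At u = -3: β = 2·(-3) - 6 = -12. Coeff of u: α = 2
Result: 2/(u + 3) - 12/(u + 3)²


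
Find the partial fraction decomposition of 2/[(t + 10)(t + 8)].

2/(t + 10)(t + 8) = P/(t + 10) + Q/(t + 8). P = 2/(-10 + 8) = -1, Q = 2/(-8 + 10) = 1
Result: -1/(t + 10) + 1/(t + 8)


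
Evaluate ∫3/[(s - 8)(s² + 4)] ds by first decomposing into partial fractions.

Cover-up at s=8: A = 3/(8²+4) = 3/68. Coeff matching: B = -3/68, C = -6/17. Decomposition: (3/68)/(s - 8) - ((3/68)s + 6/17)/(s² + 4). Integrate: linear → ln, quadratic → (1/2)ln + arctan: (3/68) ln|(s - 8)| - (3/136) ln(s² + 4) - (3/17) arctan(s/2) + C


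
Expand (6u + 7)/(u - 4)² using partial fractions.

(6u + 7) = α(u - 4) + β. At u = 4: β = 6·4 + 7 = 31. Coeff of u: α = 6
Result: 6/(u - 4) + 31/(u - 4)²


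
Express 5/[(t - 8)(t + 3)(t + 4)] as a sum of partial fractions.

Using cover-up method: α = 5/132, β = -5/11, γ = 5/12
Result: (5/132)/(t - 8) - (5/11)/(t + 3) + (5/12)/(t + 4)


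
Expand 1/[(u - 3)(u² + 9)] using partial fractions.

Cover-up at u = 3: A = 1/(3² + 9) = 1/18. Then B = -A = -1/18, C = -A·(0 + 3) = -1/6
Result: (1/18)/(u - 3) - ((1/18)u + 1/6)/(u² + 9)


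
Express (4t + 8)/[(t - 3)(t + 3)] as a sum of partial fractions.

At t=3: α = (4·3 + 8)/(3 + 3) = 10/3. At t=-3: β = (4·(-3) + 8)/(-3 - 3) = 2/3
Result: (10/3)/(t - 3) + (2/3)/(t + 3)


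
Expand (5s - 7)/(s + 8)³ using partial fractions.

(5s - 7) = P(s + 8)² + Q(s + 8) + R. At s = -8: R = 5·(-8) - 7 = -47. Coefficients: P = 0, Q = 5
Result: 5/(s + 8)² - 47/(s + 8)³


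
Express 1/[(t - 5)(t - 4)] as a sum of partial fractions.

1/(t - 5)(t - 4) = A/(t - 5) + B/(t - 4). A = 1/(5 - 4) = 1, B = 1/(4 - 5) = -1
Result: 1/(t - 5) - 1/(t - 4)


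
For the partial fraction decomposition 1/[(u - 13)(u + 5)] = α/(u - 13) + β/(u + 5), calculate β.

Cover-up at u = -5: β = 1/(-5 - 13) = -1/18


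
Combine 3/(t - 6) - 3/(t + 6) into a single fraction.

Common denominator (t - 6)(t + 6). Numerator: 3(t + 6) - 3(t - 6) = (3t + 18) - (3t - 18) = 36
Result: (36)/[(t - 6)(t + 6)]


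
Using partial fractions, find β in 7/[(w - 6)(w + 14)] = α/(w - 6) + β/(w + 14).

Cover-up at w = -14: β = 7/(-14 - 6) = -7/20


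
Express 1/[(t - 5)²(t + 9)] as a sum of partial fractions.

Cover-up at t=-9: γ = 1/(-9 - 5)² = 1/196. Cover-up at t=5: β = 1/(5 + 9) = 1/14. Comparing t² coeff: α = -γ = -1/196
Result: (-1/196)/(t - 5) + (1/14)/(t - 5)² + (1/196)/(t + 9)


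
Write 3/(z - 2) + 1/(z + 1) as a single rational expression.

Common denominator (z - 2)(z + 1). Numerator: 3(z + 1) + 1(z - 2) = (3z + 3) + (z - 2) = 4z + 1
Result: (4z + 1)/[(z - 2)(z + 1)]


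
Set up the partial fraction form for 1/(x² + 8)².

Repeated quadratic factor: (Ax + B)/(x² + 8) + (Cx + D)/(x² + 8)²


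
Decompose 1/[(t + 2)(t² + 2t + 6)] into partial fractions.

Cover-up at t = -2: α = 1/((-2)² + 2·(-2) + 6) = 1/6. Then β = -α = -1/6, γ = -α·(2 - 2) = 0
Result: (1/6)/(t + 2) - ((1/6)t)/(t² + 2t + 6)


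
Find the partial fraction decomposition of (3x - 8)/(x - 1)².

(3x - 8) = α(x - 1) + β. At x = 1: β = 3·1 - 8 = -5. Coeff of x: α = 3
Result: 3/(x - 1) - 5/(x - 1)²


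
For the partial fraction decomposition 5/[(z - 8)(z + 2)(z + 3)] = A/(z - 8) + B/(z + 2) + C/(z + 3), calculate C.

Cover-up at z = -3: C = 5/[(-3 - 8)(-3 + 2)] = 5/[(-11)(-1)] = 5/11


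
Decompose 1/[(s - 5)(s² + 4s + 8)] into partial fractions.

Cover-up at s = 5: α = 1/(5² + 4·5 + 8) = 1/53. Then β = -α = -1/53, γ = -α·(4 + 5) = -9/53
Result: (1/53)/(s - 5) - ((1/53)s + 9/53)/(s² + 4s + 8)


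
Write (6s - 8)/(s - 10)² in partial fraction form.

(6s - 8) = P(s - 10) + Q. At s = 10: Q = 6·10 - 8 = 52. Coeff of s: P = 6
Result: 6/(s - 10) + 52/(s - 10)²


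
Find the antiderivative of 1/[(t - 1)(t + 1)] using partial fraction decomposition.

Decompose: 1/[(t - 1)(t + 1)] = (1/2)/(t - 1) - (1/2)/(t + 1). Integrate each term: (1/2) ln|(t - 1)| - (1/2) ln|(t + 1)| + C


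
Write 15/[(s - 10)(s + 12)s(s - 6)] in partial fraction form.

Using Heaviside cover-up: (3/176)/(s - 10) - (5/1584)/(s + 12) + (1/48)/s - (5/144)/(s - 6)


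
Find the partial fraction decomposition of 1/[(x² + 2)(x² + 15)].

Coefficient matching gives α = γ = 0, β = 1/(15-2) = 1/13, δ = -β = -1/13
Result: (1/13)/(x² + 2) - (1/13)/(x² + 15)


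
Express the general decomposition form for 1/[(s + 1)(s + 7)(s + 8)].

Three distinct linear factors: P/(s + 1) + Q/(s + 7) + R/(s + 8)


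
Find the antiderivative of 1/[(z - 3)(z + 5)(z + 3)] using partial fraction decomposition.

Cover-up: A = 1/48, B = 1/16, C = -1/12. Decomposition: (1/48)/(z - 3) + (1/16)/(z + 5) - (1/12)/(z + 3). Integrate each term: (1/48) ln|(z - 3)| + (1/16) ln|(z + 5)| - (1/12) ln|(z + 3)| + C


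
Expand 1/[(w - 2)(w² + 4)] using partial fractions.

Cover-up at w = 2: α = 1/(2² + 4) = 1/8. Then β = -α = -1/8, γ = -α·(0 + 2) = -1/4
Result: (1/8)/(w - 2) - ((1/8)w + 1/4)/(w² + 4)


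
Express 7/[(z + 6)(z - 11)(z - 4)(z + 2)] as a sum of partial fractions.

Using Heaviside cover-up: (-7/680)/(z + 6) + (1/221)/(z - 11) - (1/60)/(z - 4) + (7/312)/(z + 2)


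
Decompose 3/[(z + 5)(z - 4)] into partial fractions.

3/(z + 5)(z - 4) = P/(z + 5) + Q/(z - 4). P = 3/(-5 - 4) = -1/3, Q = 3/(4 + 5) = 1/3
Result: (-1/3)/(z + 5) + (1/3)/(z - 4)


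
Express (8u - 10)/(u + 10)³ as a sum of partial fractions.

(8u - 10) = α(u + 10)² + β(u + 10) + γ. At u = -10: γ = 8·(-10) - 10 = -90. Coefficients: α = 0, β = 8
Result: 8/(u + 10)² - 90/(u + 10)³


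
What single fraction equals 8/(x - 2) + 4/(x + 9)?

Common denominator (x - 2)(x + 9). Numerator: 8(x + 9) + 4(x - 2) = (8x + 72) + (4x - 8) = 12x + 64
Result: (12x + 64)/[(x - 2)(x + 9)]


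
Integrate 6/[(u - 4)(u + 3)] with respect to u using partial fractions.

Decompose: 6/[(u - 4)(u + 3)] = (6/7)/(u - 4) - (6/7)/(u + 3). Integrate each term: (6/7) ln|(u - 4)| - (6/7) ln|(u + 3)| + C


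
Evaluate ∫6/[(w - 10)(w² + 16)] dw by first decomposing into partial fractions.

Cover-up at w=10: A = 6/(10²+16) = 3/58. Coeff matching: B = -3/58, C = -15/29. Decomposition: (3/58)/(w - 10) - ((3/58)w + 15/29)/(w² + 16). Integrate: linear → ln, quadratic → (1/2)ln + arctan: (3/58) ln|(w - 10)| - (3/116) ln(w² + 16) - (15/116) arctan(w/4) + C


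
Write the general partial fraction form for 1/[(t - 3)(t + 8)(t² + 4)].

Two linear + quadratic: P/(t - 3) + Q/(t + 8) + (Rt + S)/(t² + 4)


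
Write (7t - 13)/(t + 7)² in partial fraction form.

(7t - 13) = A(t + 7) + B. At t = -7: B = 7·(-7) - 13 = -62. Coeff of t: A = 7
Result: 7/(t + 7) - 62/(t + 7)²


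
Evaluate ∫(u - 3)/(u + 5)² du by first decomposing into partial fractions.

Decompose: α = 1, β = 1·(-5) - 3 = -8, so (u - 3)/(u + 5)² = 1/(u + 5) - 8/(u + 5)². Integrate: ∫ α/(u + 5) du = ln|(u + 5)|; ∫ β/(u + 5)² du = 8/(u + 5). Sum: ln|(u + 5)| + 8/(u + 5) + C


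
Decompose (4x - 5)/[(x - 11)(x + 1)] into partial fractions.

At x=11: α = (4·11 - 5)/(11 + 1) = 13/4. At x=-1: β = (4·(-1) - 5)/(-1 - 11) = 3/4
Result: (13/4)/(x - 11) + (3/4)/(x + 1)


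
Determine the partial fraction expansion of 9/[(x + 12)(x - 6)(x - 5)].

Using cover-up method: A = 1/34, B = 1/2, C = -9/17
Result: (1/34)/(x + 12) + (1/2)/(x - 6) - (9/17)/(x - 5)


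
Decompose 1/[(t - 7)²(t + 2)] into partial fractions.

Cover-up at t=-2: R = 1/(-2 - 7)² = 1/81. Cover-up at t=7: Q = 1/(7 + 2) = 1/9. Comparing t² coeff: P = -R = -1/81
Result: (-1/81)/(t - 7) + (1/9)/(t - 7)² + (1/81)/(t + 2)


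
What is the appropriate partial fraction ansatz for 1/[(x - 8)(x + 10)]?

Distinct linear factors: A/(x - 8) + B/(x + 10)


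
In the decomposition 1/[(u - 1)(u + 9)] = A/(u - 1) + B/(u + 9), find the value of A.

Cover-up at u = 1: A = 1/(1 + 9) = 1/10


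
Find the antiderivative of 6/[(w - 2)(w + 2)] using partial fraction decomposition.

Decompose: 6/[(w - 2)(w + 2)] = (3/2)/(w - 2) - (3/2)/(w + 2). Integrate each term: (3/2) ln|(w - 2)| - (3/2) ln|(w + 2)| + C


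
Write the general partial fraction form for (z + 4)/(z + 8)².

Repeated linear factor: P/(z + 8) + Q/(z + 8)²


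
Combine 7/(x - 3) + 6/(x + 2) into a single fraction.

Common denominator (x - 3)(x + 2). Numerator: 7(x + 2) + 6(x - 3) = (7x + 14) + (6x - 18) = 13x - 4
Result: (13x - 4)/[(x - 3)(x + 2)]


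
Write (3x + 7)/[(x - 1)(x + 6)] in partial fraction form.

At x=1: P = (3·1 + 7)/(1 + 6) = 10/7. At x=-6: Q = (3·(-6) + 7)/(-6 - 1) = 11/7
Result: (10/7)/(x - 1) + (11/7)/(x + 6)


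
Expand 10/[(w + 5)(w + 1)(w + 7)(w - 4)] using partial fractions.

Using Heaviside cover-up: (5/36)/(w + 5) - (1/12)/(w + 1) - (5/66)/(w + 7) + (2/99)/(w - 4)


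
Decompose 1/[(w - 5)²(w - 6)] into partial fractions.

Cover-up at w=6: C = 1/(6 - 5)² = 1. Cover-up at w=5: B = 1/(5 - 6) = -1. Comparing w² coeff: A = -C = -1
Result: -1/(w - 5) - 1/(w - 5)² + 1/(w - 6)


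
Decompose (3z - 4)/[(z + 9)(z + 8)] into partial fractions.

At z=-9: P = (3·(-9) - 4)/(-9 + 8) = 31. At z=-8: Q = (3·(-8) - 4)/(-8 + 9) = -28
Result: 31/(z + 9) - 28/(z + 8)


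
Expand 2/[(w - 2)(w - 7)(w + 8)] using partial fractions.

Using cover-up method: α = -1/25, β = 2/75, γ = 1/75
Result: (-1/25)/(w - 2) + (2/75)/(w - 7) + (1/75)/(w + 8)


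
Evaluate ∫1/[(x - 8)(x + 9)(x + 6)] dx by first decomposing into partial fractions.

Cover-up: α = 1/238, β = 1/51, γ = -1/42. Decomposition: (1/238)/(x - 8) + (1/51)/(x + 9) - (1/42)/(x + 6). Integrate each term: (1/238) ln|(x - 8)| + (1/51) ln|(x + 9)| - (1/42) ln|(x + 6)| + C


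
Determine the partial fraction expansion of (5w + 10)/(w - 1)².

(5w + 10) = α(w - 1) + β. At w = 1: β = 5·1 + 10 = 15. Coeff of w: α = 5
Result: 5/(w - 1) + 15/(w - 1)²


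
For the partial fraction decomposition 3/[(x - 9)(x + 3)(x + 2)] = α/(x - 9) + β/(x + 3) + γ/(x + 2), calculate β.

Cover-up at x = -3: β = 3/[(-3 - 9)(-3 + 2)] = 3/[(-12)(-1)] = 3/12 = 1/4


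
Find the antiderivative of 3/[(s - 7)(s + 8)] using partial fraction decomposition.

Decompose: 3/[(s - 7)(s + 8)] = (1/5)/(s - 7) - (1/5)/(s + 8). Integrate each term: (1/5) ln|(s - 7)| - (1/5) ln|(s + 8)| + C


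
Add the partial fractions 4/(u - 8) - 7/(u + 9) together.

Common denominator (u - 8)(u + 9). Numerator: 4(u + 9) - 7(u - 8) = (4u + 36) - (7u - 56) = -3u + 92
Result: (-3u + 92)/[(u - 8)(u + 9)]


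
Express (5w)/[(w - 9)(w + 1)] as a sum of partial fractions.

At w=9: P = (5·9 + 0)/(9 + 1) = 9/2. At w=-1: Q = (5·(-1) + 0)/(-1 - 9) = 1/2
Result: (9/2)/(w - 9) + (1/2)/(w + 1)


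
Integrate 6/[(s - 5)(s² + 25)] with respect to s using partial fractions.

Cover-up at s=5: α = 6/(5²+25) = 3/25. Coeff matching: β = -3/25, γ = -3/5. Decomposition: (3/25)/(s - 5) - ((3/25)s + 3/5)/(s² + 25). Integrate: linear → ln, quadratic → (1/2)ln + arctan: (3/25) ln|(s - 5)| - (3/50) ln(s² + 25) - (3/25) arctan(s/5) + C


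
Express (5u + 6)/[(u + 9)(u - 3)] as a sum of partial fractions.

At u=-9: α = (5·(-9) + 6)/(-9 - 3) = 13/4. At u=3: β = (5·3 + 6)/(3 + 9) = 7/4
Result: (13/4)/(u + 9) + (7/4)/(u - 3)


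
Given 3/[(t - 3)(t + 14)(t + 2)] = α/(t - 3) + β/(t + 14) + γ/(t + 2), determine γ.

Cover-up at t = -2: γ = 3/[(-2 - 3)(-2 + 14)] = 3/[(-5)(12)] = -3/60 = -1/20


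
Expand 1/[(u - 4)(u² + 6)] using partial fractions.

Cover-up at u = 4: A = 1/(4² + 6) = 1/22. Then B = -A = -1/22, C = -A·(0 + 4) = -2/11
Result: (1/22)/(u - 4) - ((1/22)u + 2/11)/(u² + 6)


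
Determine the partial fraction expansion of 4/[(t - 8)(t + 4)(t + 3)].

Using cover-up method: α = 1/33, β = 1/3, γ = -4/11
Result: (1/33)/(t - 8) + (1/3)/(t + 4) - (4/11)/(t + 3)


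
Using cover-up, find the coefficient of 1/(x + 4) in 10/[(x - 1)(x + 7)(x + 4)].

Cover (x + 4), set x=-4: 10/[(-4 - 1)(-4 + 7)] = -2/3


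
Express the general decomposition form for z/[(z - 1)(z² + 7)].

Linear + irreducible quadratic: A/(z - 1) + (Bz + C)/(z² + 7)


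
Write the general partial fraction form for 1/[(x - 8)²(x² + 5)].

Repeated linear + quadratic: P/(x - 8) + Q/(x - 8)² + (Rx + S)/(x² + 5)


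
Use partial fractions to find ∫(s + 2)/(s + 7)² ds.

Decompose: A = 1, B = 1·(-7) + 2 = -5, so (s + 2)/(s + 7)² = 1/(s + 7) - 5/(s + 7)². Integrate: ∫ A/(s + 7) ds = ln|(s + 7)|; ∫ B/(s + 7)² ds = 5/(s + 7). Sum: ln|(s + 7)| + 5/(s + 7) + C


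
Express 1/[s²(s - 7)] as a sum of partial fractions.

Cover-up at s=7: C = 1/(7 - 0)² = 1/49. Cover-up at s=0: B = 1/(0 - 7) = -1/7. Comparing s² coeff: A = -C = -1/49
Result: (-1/49)/s - (1/7)/s² + (1/49)/(s - 7)


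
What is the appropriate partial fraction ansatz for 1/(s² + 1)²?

Repeated quadratic factor: (αs + β)/(s² + 1) + (γs + δ)/(s² + 1)²


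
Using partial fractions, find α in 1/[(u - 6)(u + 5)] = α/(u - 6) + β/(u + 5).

Cover-up at u = 6: α = 1/(6 + 5) = 1/11


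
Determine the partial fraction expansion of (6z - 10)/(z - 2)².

(6z - 10) = P(z - 2) + Q. At z = 2: Q = 6·2 - 10 = 2. Coeff of z: P = 6
Result: 6/(z - 2) + 2/(z - 2)²


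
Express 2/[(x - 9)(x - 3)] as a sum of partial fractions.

2/(x - 9)(x - 3) = α/(x - 9) + β/(x - 3). α = 2/(9 - 3) = 1/3, β = 2/(3 - 9) = -1/3
Result: (1/3)/(x - 9) - (1/3)/(x - 3)


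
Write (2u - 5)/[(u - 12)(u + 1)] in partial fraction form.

At u=12: α = (2·12 - 5)/(12 + 1) = 19/13. At u=-1: β = (2·(-1) - 5)/(-1 - 12) = 7/13
Result: (19/13)/(u - 12) + (7/13)/(u + 1)


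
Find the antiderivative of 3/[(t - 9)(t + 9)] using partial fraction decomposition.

Decompose: 3/[(t - 9)(t + 9)] = (1/6)/(t - 9) - (1/6)/(t + 9). Integrate each term: (1/6) ln|(t - 9)| - (1/6) ln|(t + 9)| + C


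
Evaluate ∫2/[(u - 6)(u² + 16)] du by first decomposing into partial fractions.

Cover-up at u=6: P = 2/(6²+16) = 1/26. Coeff matching: Q = -1/26, R = -3/13. Decomposition: (1/26)/(u - 6) - ((1/26)u + 3/13)/(u² + 16). Integrate: linear → ln, quadratic → (1/2)ln + arctan: (1/26) ln|(u - 6)| - (1/52) ln(u² + 16) - (3/52) arctan(u/4) + C


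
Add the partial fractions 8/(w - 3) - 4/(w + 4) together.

Common denominator (w - 3)(w + 4). Numerator: 8(w + 4) - 4(w - 3) = (8w + 32) - (4w - 12) = 4w + 44
Result: (4w + 44)/[(w - 3)(w + 4)]


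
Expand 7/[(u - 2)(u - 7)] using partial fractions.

7/(u - 2)(u - 7) = P/(u - 2) + Q/(u - 7). P = 7/(2 - 7) = -7/5, Q = 7/(7 - 2) = 7/5
Result: (-7/5)/(u - 2) + (7/5)/(u - 7)


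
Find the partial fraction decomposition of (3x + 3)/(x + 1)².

(3x + 3) = P(x + 1) + Q. At x = -1: Q = 3·(-1) + 3 = 0. Coeff of x: P = 3
Result: 3/(x + 1)


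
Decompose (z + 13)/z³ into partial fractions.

(z + 13) = Pz² + Qz + R. At z = 0: R = 1·0 + 13 = 13. Coefficients: P = 0, Q = 1
Result: 1/z² + 13/z³


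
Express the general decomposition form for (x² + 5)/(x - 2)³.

Repeated linear factor (power 3): P/(x - 2) + Q/(x - 2)² + R/(x - 2)³


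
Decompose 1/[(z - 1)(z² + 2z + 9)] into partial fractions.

Cover-up at z = 1: α = 1/(1² + 2·1 + 9) = 1/12. Then β = -α = -1/12, γ = -α·(2 + 1) = -1/4
Result: (1/12)/(z - 1) - ((1/12)z + 1/4)/(z² + 2z + 9)


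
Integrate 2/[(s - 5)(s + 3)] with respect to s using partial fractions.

Decompose: 2/[(s - 5)(s + 3)] = (1/4)/(s - 5) - (1/4)/(s + 3). Integrate each term: (1/4) ln|(s - 5)| - (1/4) ln|(s + 3)| + C


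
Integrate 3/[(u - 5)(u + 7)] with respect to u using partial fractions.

Decompose: 3/[(u - 5)(u + 7)] = (1/4)/(u - 5) - (1/4)/(u + 7). Integrate each term: (1/4) ln|(u - 5)| - (1/4) ln|(u + 7)| + C


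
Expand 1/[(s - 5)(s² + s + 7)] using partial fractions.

Cover-up at s = 5: A = 1/(5² + 1·5 + 7) = 1/37. Then B = -A = -1/37, C = -A·(1 + 5) = -6/37
Result: (1/37)/(s - 5) - ((1/37)s + 6/37)/(s² + s + 7)


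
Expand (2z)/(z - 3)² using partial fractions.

(2z) = α(z - 3) + β. At z = 3: β = 2·3 + 0 = 6. Coeff of z: α = 2
Result: 2/(z - 3) + 6/(z - 3)²


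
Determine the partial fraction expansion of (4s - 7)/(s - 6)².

(4s - 7) = P(s - 6) + Q. At s = 6: Q = 4·6 - 7 = 17. Coeff of s: P = 4
Result: 4/(s - 6) + 17/(s - 6)²


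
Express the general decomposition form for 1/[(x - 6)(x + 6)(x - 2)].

Three distinct linear factors: α/(x - 6) + β/(x + 6) + γ/(x - 2)


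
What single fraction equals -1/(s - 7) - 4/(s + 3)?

Common denominator (s - 7)(s + 3). Numerator: -1(s + 3) - 4(s - 7) = (-s - 3) - (4s - 28) = -5s + 25
Result: (-5s + 25)/[(s - 7)(s + 3)]


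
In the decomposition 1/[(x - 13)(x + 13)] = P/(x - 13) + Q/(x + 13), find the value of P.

Cover-up at x = 13: P = 1/(13 + 13) = 1/26


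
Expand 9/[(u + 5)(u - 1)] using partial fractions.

9/(u + 5)(u - 1) = α/(u + 5) + β/(u - 1). α = 9/(-5 - 1) = -3/2, β = 9/(1 + 5) = 3/2
Result: (-3/2)/(u + 5) + (3/2)/(u - 1)


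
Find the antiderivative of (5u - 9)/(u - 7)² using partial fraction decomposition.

Decompose: A = 5, B = 5·7 - 9 = 26, so (5u - 9)/(u - 7)² = 5/(u - 7) + 26/(u - 7)². Integrate: ∫ A/(u - 7) du = 5 ln|(u - 7)|; ∫ B/(u - 7)² du = -26/(u - 7). Sum: 5 ln|(u - 7)| - 26/(u - 7) + C


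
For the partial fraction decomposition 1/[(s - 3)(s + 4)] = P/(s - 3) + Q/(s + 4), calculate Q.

Cover-up at s = -4: Q = 1/(-4 - 3) = -1/7


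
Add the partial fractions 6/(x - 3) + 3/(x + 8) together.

Common denominator (x - 3)(x + 8). Numerator: 6(x + 8) + 3(x - 3) = (6x + 48) + (3x - 9) = 9x + 39
Result: (9x + 39)/[(x - 3)(x + 8)]


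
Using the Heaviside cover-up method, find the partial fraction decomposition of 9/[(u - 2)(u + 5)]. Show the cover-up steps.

Cover (u - 2): set u=2, get A = 9/(2 + 5) = 9/7. Cover (u + 5): set u=-5, get B = 9/(-5 - 2) = -9/7.
Result: (9/7)/(u - 2) - (9/7)/(u + 5)


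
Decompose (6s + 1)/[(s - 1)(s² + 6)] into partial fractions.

At s=1: α = (6·1 + 1)/(1² + 6) = 1. β = -α = -1, γ = 6 - 1·α = 5
Result: 1/(s - 1) - (s - 5)/(s² + 6)


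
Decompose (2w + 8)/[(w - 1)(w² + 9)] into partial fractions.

At w=1: α = (2·1 + 8)/(1² + 9) = 1. β = -α = -1, γ = 2 - 1·α = 1
Result: 1/(w - 1) - (w - 1)/(w² + 9)


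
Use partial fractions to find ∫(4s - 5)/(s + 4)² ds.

Decompose: A = 4, B = 4·(-4) - 5 = -21, so (4s - 5)/(s + 4)² = 4/(s + 4) - 21/(s + 4)². Integrate: ∫ A/(s + 4) ds = 4 ln|(s + 4)|; ∫ B/(s + 4)² ds = 21/(s + 4). Sum: 4 ln|(s + 4)| + 21/(s + 4) + C


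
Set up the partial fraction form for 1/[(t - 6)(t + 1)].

Distinct linear factors: α/(t - 6) + β/(t + 1)


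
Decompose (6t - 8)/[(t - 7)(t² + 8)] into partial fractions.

At t=7: α = (6·7 - 8)/(7² + 8) = 34/57. β = -α = -34/57, γ = 6 - 7·α = 104/57
Result: (34/57)/(t - 7) - ((34/57)t - 104/57)/(t² + 8)


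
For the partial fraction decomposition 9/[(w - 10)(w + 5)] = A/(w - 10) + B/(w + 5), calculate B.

Cover-up at w = -5: B = 9/(-5 - 10) = -9/15 = -3/5


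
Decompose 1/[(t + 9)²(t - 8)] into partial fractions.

Cover-up at t=8: R = 1/(8 + 9)² = 1/289. Cover-up at t=-9: Q = 1/(-9 - 8) = -1/17. Comparing t² coeff: P = -R = -1/289
Result: (-1/289)/(t + 9) - (1/17)/(t + 9)² + (1/289)/(t - 8)


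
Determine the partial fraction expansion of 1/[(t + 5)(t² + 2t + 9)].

Cover-up at t = -5: A = 1/((-5)² + 2·(-5) + 9) = 1/24. Then B = -A = -1/24, C = -A·(2 - 5) = 1/8
Result: (1/24)/(t + 5) - ((1/24)t - 1/8)/(t² + 2t + 9)


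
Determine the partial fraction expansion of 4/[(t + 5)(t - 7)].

4/(t + 5)(t - 7) = P/(t + 5) + Q/(t - 7). P = 4/(-5 - 7) = -1/3, Q = 4/(7 + 5) = 1/3
Result: (-1/3)/(t + 5) + (1/3)/(t - 7)


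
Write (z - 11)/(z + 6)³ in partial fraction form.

(z - 11) = α(z + 6)² + β(z + 6) + γ. At z = -6: γ = 1·(-6) - 11 = -17. Coefficients: α = 0, β = 1
Result: 1/(z + 6)² - 17/(z + 6)³


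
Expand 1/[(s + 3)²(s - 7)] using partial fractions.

Cover-up at s=7: R = 1/(7 + 3)² = 1/100. Cover-up at s=-3: Q = 1/(-3 - 7) = -1/10. Comparing s² coeff: P = -R = -1/100
Result: (-1/100)/(s + 3) - (1/10)/(s + 3)² + (1/100)/(s - 7)


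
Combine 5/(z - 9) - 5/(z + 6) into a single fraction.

Common denominator (z - 9)(z + 6). Numerator: 5(z + 6) - 5(z - 9) = (5z + 30) - (5z - 45) = 75
Result: (75)/[(z - 9)(z + 6)]


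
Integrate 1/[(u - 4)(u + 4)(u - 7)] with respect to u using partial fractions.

Cover-up: P = -1/24, Q = 1/88, R = 1/33. Decomposition: (-1/24)/(u - 4) + (1/88)/(u + 4) + (1/33)/(u - 7). Integrate each term: (-1/24) ln|(u - 4)| + (1/88) ln|(u + 4)| + (1/33) ln|(u - 7)| + C


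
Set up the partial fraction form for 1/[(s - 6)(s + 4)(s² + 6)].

Two linear + quadratic: α/(s - 6) + β/(s + 4) + (γs + δ)/(s² + 6)


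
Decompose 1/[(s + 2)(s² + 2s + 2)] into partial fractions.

Cover-up at s = -2: α = 1/((-2)² + 2·(-2) + 2) = 1/2. Then β = -α = -1/2, γ = -α·(2 - 2) = 0
Result: (1/2)/(s + 2) - ((1/2)s)/(s² + 2s + 2)


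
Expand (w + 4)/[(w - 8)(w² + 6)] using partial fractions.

At w=8: A = (1·8 + 4)/(8² + 6) = 6/35. B = -A = -6/35, C = 1 - 8·A = -13/35
Result: (6/35)/(w - 8) - ((6/35)w + 13/35)/(w² + 6)


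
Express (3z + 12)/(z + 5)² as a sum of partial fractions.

(3z + 12) = P(z + 5) + Q. At z = -5: Q = 3·(-5) + 12 = -3. Coeff of z: P = 3
Result: 3/(z + 5) - 3/(z + 5)²


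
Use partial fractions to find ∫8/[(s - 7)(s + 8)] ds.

Decompose: 8/[(s - 7)(s + 8)] = (8/15)/(s - 7) - (8/15)/(s + 8). Integrate each term: (8/15) ln|(s - 7)| - (8/15) ln|(s + 8)| + C


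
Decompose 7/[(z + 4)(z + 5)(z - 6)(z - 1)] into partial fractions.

Using Heaviside cover-up: (7/50)/(z + 4) - (7/66)/(z + 5) + (7/550)/(z - 6) - (7/150)/(z - 1)


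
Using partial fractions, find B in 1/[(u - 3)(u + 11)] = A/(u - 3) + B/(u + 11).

Cover-up at u = -11: B = 1/(-11 - 3) = -1/14


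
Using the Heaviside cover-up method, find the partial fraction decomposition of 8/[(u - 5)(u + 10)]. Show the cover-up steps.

Cover (u - 5): set u=5, get α = 8/(5 + 10) = 8/15. Cover (u + 10): set u=-10, get β = 8/(-10 - 5) = -8/15.
Result: (8/15)/(u - 5) - (8/15)/(u + 10)


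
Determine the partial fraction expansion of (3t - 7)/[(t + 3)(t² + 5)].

At t=-3: P = (3·(-3) - 7)/((-3)² + 5) = -8/7. Q = -P = 8/7, R = 3 - (-3)·P = -3/7
Result: (-8/7)/(t + 3) + ((8/7)t - 3/7)/(t² + 5)


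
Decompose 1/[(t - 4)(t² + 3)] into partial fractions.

Cover-up at t = 4: P = 1/(4² + 3) = 1/19. Then Q = -P = -1/19, R = -P·(0 + 4) = -4/19
Result: (1/19)/(t - 4) - ((1/19)t + 4/19)/(t² + 3)


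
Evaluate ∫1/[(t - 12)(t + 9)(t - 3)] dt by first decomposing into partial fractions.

Cover-up: P = 1/189, Q = 1/252, R = -1/108. Decomposition: (1/189)/(t - 12) + (1/252)/(t + 9) - (1/108)/(t - 3). Integrate each term: (1/189) ln|(t - 12)| + (1/252) ln|(t + 9)| - (1/108) ln|(t - 3)| + C


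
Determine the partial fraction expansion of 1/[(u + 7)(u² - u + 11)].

Cover-up at u = -7: A = 1/((-7)² - 1·(-7) + 11) = 1/67. Then B = -A = -1/67, C = -A·(-1 - 7) = 8/67
Result: (1/67)/(u + 7) - ((1/67)u - 8/67)/(u² - u + 11)


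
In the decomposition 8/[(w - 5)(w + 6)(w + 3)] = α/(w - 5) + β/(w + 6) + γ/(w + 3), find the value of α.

Cover-up at w = 5: α = 8/[(5 + 6)(5 + 3)] = 8/[(11)(8)] = 8/88 = 1/11


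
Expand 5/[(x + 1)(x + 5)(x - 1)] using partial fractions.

Using cover-up method: α = -5/8, β = 5/24, γ = 5/12
Result: (-5/8)/(x + 1) + (5/24)/(x + 5) + (5/12)/(x - 1)


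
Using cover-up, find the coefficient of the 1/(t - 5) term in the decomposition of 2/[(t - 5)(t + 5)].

Cover (t - 5), set t=5: 2/((t + 5) at t=5) = 2/(10) = 1/5


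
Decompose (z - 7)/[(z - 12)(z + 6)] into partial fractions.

At z=12: α = (1·12 - 7)/(12 + 6) = 5/18. At z=-6: β = (1·(-6) - 7)/(-6 - 12) = 13/18
Result: (5/18)/(z - 12) + (13/18)/(z + 6)


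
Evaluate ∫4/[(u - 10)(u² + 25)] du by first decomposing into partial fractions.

Cover-up at u=10: A = 4/(10²+25) = 4/125. Coeff matching: B = -4/125, C = -8/25. Decomposition: (4/125)/(u - 10) - ((4/125)u + 8/25)/(u² + 25). Integrate: linear → ln, quadratic → (1/2)ln + arctan: (4/125) ln|(u - 10)| - (2/125) ln(u² + 25) - (8/125) arctan(u/5) + C


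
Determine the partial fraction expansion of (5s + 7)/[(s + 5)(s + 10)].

At s=-5: α = (5·(-5) + 7)/(-5 + 10) = -18/5. At s=-10: β = (5·(-10) + 7)/(-10 + 5) = 43/5
Result: (-18/5)/(s + 5) + (43/5)/(s + 10)


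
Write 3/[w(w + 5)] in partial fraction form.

3/w(w + 5) = A/w + B/(w + 5). A = 3/(0 + 5) = 3/5, B = 3/(-5 - 0) = -3/5
Result: (3/5)/w - (3/5)/(w + 5)


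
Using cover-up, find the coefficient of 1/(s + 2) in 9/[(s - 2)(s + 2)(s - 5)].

Cover (s + 2), set s=-2: 9/[(-2 - 2)(-2 - 5)] = 9/28


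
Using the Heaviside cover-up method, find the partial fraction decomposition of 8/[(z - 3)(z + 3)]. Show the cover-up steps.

Cover (z - 3): set z=3, get α = 8/(3 + 3) = 4/3. Cover (z + 3): set z=-3, get β = 8/(-3 - 3) = -4/3.
Result: (4/3)/(z - 3) - (4/3)/(z + 3)


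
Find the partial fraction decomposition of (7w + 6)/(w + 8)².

(7w + 6) = P(w + 8) + Q. At w = -8: Q = 7·(-8) + 6 = -50. Coeff of w: P = 7
Result: 7/(w + 8) - 50/(w + 8)²


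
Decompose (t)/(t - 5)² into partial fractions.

(t) = A(t - 5) + B. At t = 5: B = 1·5 + 0 = 5. Coeff of t: A = 1
Result: 1/(t - 5) + 5/(t - 5)²


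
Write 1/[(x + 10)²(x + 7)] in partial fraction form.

Cover-up at x=-7: R = 1/(-7 + 10)² = 1/9. Cover-up at x=-10: Q = 1/(-10 + 7) = -1/3. Comparing x² coeff: P = -R = -1/9
Result: (-1/9)/(x + 10) - (1/3)/(x + 10)² + (1/9)/(x + 7)


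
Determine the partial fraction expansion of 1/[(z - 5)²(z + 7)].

Cover-up at z=-7: γ = 1/(-7 - 5)² = 1/144. Cover-up at z=5: β = 1/(5 + 7) = 1/12. Comparing z² coeff: α = -γ = -1/144
Result: (-1/144)/(z - 5) + (1/12)/(z - 5)² + (1/144)/(z + 7)


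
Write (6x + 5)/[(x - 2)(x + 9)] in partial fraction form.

At x=2: P = (6·2 + 5)/(2 + 9) = 17/11. At x=-9: Q = (6·(-9) + 5)/(-9 - 2) = 49/11
Result: (17/11)/(x - 2) + (49/11)/(x + 9)


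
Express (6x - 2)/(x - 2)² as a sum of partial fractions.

(6x - 2) = α(x - 2) + β. At x = 2: β = 6·2 - 2 = 10. Coeff of x: α = 6
Result: 6/(x - 2) + 10/(x - 2)²


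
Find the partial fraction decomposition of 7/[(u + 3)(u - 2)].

7/(u + 3)(u - 2) = P/(u + 3) + Q/(u - 2). P = 7/(-3 - 2) = -7/5, Q = 7/(2 + 3) = 7/5
Result: (-7/5)/(u + 3) + (7/5)/(u - 2)


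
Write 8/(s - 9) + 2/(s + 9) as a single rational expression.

Common denominator (s - 9)(s + 9). Numerator: 8(s + 9) + 2(s - 9) = (8s + 72) + (2s - 18) = 10s + 54
Result: (10s + 54)/[(s - 9)(s + 9)]


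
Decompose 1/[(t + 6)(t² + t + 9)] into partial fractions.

Cover-up at t = -6: P = 1/((-6)² + 1·(-6) + 9) = 1/39. Then Q = -P = -1/39, R = -P·(1 - 6) = 5/39
Result: (1/39)/(t + 6) - ((1/39)t - 5/39)/(t² + t + 9)


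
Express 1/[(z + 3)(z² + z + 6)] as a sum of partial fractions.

Cover-up at z = -3: P = 1/((-3)² + 1·(-3) + 6) = 1/12. Then Q = -P = -1/12, R = -P·(1 - 3) = 1/6
Result: (1/12)/(z + 3) - ((1/12)z - 1/6)/(z² + z + 6)


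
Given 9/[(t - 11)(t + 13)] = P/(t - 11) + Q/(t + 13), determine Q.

Cover-up at t = -13: Q = 9/(-13 - 11) = -9/24 = -3/8


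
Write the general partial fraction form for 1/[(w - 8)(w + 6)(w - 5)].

Three distinct linear factors: P/(w - 8) + Q/(w + 6) + R/(w - 5)


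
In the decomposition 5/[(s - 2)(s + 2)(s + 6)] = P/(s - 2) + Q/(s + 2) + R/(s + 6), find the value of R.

Cover-up at s = -6: R = 5/[(-6 - 2)(-6 + 2)] = 5/[(-8)(-4)] = 5/32


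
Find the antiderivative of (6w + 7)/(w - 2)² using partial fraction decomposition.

Decompose: A = 6, B = 6·2 + 7 = 19, so (6w + 7)/(w - 2)² = 6/(w - 2) + 19/(w - 2)². Integrate: ∫ A/(w - 2) dw = 6 ln|(w - 2)|; ∫ B/(w - 2)² dw = -19/(w - 2). Sum: 6 ln|(w - 2)| - 19/(w - 2) + C


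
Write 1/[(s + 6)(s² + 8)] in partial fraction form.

Cover-up at s = -6: P = 1/((-6)² + 8) = 1/44. Then Q = -P = -1/44, R = -P·(0 - 6) = 3/22
Result: (1/44)/(s + 6) - ((1/44)s - 3/22)/(s² + 8)


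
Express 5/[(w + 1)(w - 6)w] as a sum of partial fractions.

Using cover-up method: P = 5/7, Q = 5/42, R = -5/6
Result: (5/7)/(w + 1) + (5/42)/(w - 6) - (5/6)/w


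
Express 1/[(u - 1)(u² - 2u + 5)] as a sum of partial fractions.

Cover-up at u = 1: P = 1/(1² - 2·1 + 5) = 1/4. Then Q = -P = -1/4, R = -P·(-2 + 1) = 1/4
Result: (1/4)/(u - 1) - ((1/4)u - 1/4)/(u² - 2u + 5)


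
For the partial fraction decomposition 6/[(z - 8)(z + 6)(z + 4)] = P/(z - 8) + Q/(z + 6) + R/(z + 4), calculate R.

Cover-up at z = -4: R = 6/[(-4 - 8)(-4 + 6)] = 6/[(-12)(2)] = -6/24 = -1/4


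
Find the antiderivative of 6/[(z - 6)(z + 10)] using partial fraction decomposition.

Decompose: 6/[(z - 6)(z + 10)] = (3/8)/(z - 6) - (3/8)/(z + 10). Integrate each term: (3/8) ln|(z - 6)| - (3/8) ln|(z + 10)| + C


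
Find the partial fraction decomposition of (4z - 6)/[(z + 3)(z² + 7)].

At z=-3: A = (4·(-3) - 6)/((-3)² + 7) = -9/8. B = -A = 9/8, C = 4 - (-3)·A = 5/8
Result: (-9/8)/(z + 3) + ((9/8)z + 5/8)/(z² + 7)


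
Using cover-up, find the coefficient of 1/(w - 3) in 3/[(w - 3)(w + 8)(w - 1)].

Cover (w - 3), set w=3: 3/[(3 + 8)(3 - 1)] = 3/22


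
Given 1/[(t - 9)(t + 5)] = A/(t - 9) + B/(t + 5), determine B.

Cover-up at t = -5: B = 1/(-5 - 9) = -1/14


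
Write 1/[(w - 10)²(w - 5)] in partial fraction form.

Cover-up at w=5: C = 1/(5 - 10)² = 1/25. Cover-up at w=10: B = 1/(10 - 5) = 1/5. Comparing w² coeff: A = -C = -1/25
Result: (-1/25)/(w - 10) + (1/5)/(w - 10)² + (1/25)/(w - 5)


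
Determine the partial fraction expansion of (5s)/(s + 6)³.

(5s) = A(s + 6)² + B(s + 6) + C. At s = -6: C = 5·(-6) + 0 = -30. Coefficients: A = 0, B = 5
Result: 5/(s + 6)² - 30/(s + 6)³


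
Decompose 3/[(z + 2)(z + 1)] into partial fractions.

3/(z + 2)(z + 1) = α/(z + 2) + β/(z + 1). α = 3/(-2 + 1) = -3, β = 3/(-1 + 2) = 3
Result: -3/(z + 2) + 3/(z + 1)


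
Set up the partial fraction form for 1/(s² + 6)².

Repeated quadratic factor: (αs + β)/(s² + 6) + (γs + δ)/(s² + 6)²


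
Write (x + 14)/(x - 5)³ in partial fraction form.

(x + 14) = α(x - 5)² + β(x - 5) + γ. At x = 5: γ = 1·5 + 14 = 19. Coefficients: α = 0, β = 1
Result: 1/(x - 5)² + 19/(x - 5)³


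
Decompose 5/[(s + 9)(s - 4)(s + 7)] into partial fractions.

Using cover-up method: A = 5/26, B = 5/143, C = -5/22
Result: (5/26)/(s + 9) + (5/143)/(s - 4) - (5/22)/(s + 7)


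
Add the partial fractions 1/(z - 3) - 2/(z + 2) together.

Common denominator (z - 3)(z + 2). Numerator: 1(z + 2) - 2(z - 3) = (z + 2) - (2z - 6) = -z + 8
Result: (-z + 8)/[(z - 3)(z + 2)]
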